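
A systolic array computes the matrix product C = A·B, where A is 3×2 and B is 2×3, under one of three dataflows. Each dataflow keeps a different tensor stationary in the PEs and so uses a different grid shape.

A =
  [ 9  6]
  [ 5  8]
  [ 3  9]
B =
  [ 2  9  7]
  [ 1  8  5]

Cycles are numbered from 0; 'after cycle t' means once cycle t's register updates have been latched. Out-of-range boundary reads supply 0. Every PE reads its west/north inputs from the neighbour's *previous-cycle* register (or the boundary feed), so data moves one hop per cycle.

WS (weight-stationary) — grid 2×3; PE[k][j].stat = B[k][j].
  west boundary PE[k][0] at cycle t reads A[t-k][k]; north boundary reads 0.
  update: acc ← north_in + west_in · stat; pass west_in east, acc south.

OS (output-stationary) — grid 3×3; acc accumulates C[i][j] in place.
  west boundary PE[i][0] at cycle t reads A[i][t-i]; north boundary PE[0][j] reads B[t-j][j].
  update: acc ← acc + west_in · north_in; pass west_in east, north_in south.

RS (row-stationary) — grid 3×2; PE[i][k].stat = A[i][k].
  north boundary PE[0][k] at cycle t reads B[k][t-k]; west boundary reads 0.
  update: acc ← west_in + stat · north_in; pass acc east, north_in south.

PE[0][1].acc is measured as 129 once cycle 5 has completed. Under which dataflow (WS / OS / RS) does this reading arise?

— WS: 2×3; PE[0][1] trace:
  step 0 · PE0,1: acc=0; fwd→0 fwd↓0
  step 1 · PE0,1: acc=81; fwd→9 fwd↓81
  step 2 · PE0,1: acc=45; fwd→5 fwd↓45
  step 3 · PE0,1: acc=27; fwd→3 fwd↓27
  step 4 · PE0,1: acc=0; fwd→0 fwd↓0
  step 5 · PE0,1: acc=0; fwd→0 fwd↓0
— OS: 3×3; PE[0][1] trace:
  step 0 · PE0,1: acc=0; fwd→0 fwd↓0
  step 1 · PE0,1: acc=81; fwd→9 fwd↓9
  step 2 · PE0,1: acc=129; fwd→6 fwd↓8
  step 3 · PE0,1: acc=129; fwd→0 fwd↓0
  step 4 · PE0,1: acc=129; fwd→0 fwd↓0
  step 5 · PE0,1: acc=129; fwd→0 fwd↓0
— RS: 3×2; PE[0][1] trace:
  step 0 · PE0,1: acc=0; fwd→0 fwd↓0
  step 1 · PE0,1: acc=24; fwd→24 fwd↓1
  step 2 · PE0,1: acc=129; fwd→129 fwd↓8
  step 3 · PE0,1: acc=93; fwd→93 fwd↓5
  step 4 · PE0,1: acc=0; fwd→0 fwd↓0
  step 5 · PE0,1: acc=0; fwd→0 fwd↓0

dataflow = OS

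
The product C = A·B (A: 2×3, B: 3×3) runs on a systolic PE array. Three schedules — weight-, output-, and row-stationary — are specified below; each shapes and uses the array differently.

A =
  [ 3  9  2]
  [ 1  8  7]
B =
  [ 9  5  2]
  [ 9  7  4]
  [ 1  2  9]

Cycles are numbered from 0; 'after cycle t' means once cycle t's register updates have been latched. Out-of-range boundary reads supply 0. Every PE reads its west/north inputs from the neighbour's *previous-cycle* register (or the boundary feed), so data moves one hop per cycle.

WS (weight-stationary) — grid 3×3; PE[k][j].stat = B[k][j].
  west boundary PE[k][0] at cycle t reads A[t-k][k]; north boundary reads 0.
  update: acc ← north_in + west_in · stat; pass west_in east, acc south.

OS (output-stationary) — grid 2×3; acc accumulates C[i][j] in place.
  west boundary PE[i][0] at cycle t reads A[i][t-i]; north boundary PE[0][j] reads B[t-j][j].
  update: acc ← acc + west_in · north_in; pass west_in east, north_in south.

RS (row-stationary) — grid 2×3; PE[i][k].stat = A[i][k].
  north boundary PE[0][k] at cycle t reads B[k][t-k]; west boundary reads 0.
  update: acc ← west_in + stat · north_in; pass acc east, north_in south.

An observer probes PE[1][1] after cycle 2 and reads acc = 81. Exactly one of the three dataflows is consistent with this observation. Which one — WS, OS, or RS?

WS (3×3 grid), PE[1][1]:
  c0 r1c1: 0 / 0 / 0
  c1 r1c1: 0 / 0 / 0
  c2 r1c1: 78 / 9 / 78
OS (2×3 grid), PE[1][1]:
  c0 r1c1: 0 / 0 / 0
  c1 r1c1: 0 / 0 / 0
  c2 r1c1: 5 / 1 / 5
RS (2×3 grid), PE[1][1]:
  c0 r1c1: 0 / 0 / 0
  c1 r1c1: 0 / 0 / 0
  c2 r1c1: 81 / 81 / 9

dataflow = RS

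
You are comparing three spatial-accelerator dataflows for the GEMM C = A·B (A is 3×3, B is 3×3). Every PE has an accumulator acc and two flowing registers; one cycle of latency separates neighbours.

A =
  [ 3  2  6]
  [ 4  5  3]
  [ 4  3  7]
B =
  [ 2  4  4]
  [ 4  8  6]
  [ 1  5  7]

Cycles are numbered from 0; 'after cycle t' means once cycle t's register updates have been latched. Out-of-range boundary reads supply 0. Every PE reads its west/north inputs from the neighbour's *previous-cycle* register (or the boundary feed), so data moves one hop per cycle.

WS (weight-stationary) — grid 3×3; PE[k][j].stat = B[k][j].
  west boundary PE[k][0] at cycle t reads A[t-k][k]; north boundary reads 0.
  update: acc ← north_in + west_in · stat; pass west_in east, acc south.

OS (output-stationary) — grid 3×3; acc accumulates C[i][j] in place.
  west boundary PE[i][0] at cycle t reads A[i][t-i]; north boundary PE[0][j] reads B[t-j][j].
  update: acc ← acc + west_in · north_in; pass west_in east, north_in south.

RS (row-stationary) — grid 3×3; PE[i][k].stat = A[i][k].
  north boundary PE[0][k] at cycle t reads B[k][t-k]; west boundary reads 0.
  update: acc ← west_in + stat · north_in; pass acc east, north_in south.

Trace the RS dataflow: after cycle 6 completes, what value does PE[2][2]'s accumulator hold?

RS on a 3×3 grid — tracing PE[2][2] and its feeders:
  0: (1,2).acc=0  regs=<0,0>
  0: (2,1).acc=0  regs=<0,0>
  0: (2,2).acc=0  regs=<0,0>
  1: (1,2).acc=0  regs=<0,0>
  1: (2,1).acc=0  regs=<0,0>
  1: (2,2).acc=0  regs=<0,0>
  2: (1,2).acc=0  regs=<0,0>
  2: (2,1).acc=0  regs=<0,0>
  2: (2,2).acc=0  regs=<0,0>
  3: (1,2).acc=31  regs=<31,1>
  3: (2,1).acc=20  regs=<20,4>
  3: (2,2).acc=0  regs=<0,0>
  4: (1,2).acc=71  regs=<71,5>
  4: (2,1).acc=40  regs=<40,8>
  4: (2,2).acc=27  regs=<27,1>
  5: (1,2).acc=67  regs=<67,7>
  5: (2,1).acc=34  regs=<34,6>
  5: (2,2).acc=75  regs=<75,5>
  6: (1,2).acc=0  regs=<0,0>
  6: (2,1).acc=0  regs=<0,0>
  6: (2,2).acc=83  regs=<83,7>

PE[2][2].acc = 83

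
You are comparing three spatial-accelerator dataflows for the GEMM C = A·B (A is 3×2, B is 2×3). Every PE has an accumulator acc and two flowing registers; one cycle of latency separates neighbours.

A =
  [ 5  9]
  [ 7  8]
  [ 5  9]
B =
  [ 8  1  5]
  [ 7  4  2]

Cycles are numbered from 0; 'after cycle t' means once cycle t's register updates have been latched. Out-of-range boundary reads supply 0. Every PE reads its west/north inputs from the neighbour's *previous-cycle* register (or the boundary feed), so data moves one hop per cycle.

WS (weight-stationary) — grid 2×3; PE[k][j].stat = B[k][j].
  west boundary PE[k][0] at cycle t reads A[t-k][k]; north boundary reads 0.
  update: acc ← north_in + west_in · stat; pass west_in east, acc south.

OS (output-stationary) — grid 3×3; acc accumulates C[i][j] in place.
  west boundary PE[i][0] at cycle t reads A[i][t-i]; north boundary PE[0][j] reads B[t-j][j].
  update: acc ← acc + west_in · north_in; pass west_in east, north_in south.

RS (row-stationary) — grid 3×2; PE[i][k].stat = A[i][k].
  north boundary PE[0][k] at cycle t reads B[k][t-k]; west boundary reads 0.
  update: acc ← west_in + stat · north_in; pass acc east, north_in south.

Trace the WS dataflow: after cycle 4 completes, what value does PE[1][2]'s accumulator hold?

Tracing WS — 2×3 array, target PE[1][2]:
  @0  [0,2]  acc 0  |  →0  ↓0
  @0  [1,1]  acc 0  |  →0  ↓0
  @0  [1,2]  acc 0  |  →0  ↓0
  @1  [0,2]  acc 0  |  →0  ↓0
  @1  [1,1]  acc 0  |  →0  ↓0
  @1  [1,2]  acc 0  |  →0  ↓0
  @2  [0,2]  acc 25  |  →5  ↓25
  @2  [1,1]  acc 41  |  →9  ↓41
  @2  [1,2]  acc 0  |  →0  ↓0
  @3  [0,2]  acc 35  |  →7  ↓35
  @3  [1,1]  acc 39  |  →8  ↓39
  @3  [1,2]  acc 43  |  →9  ↓43
  @4  [0,2]  acc 25  |  →5  ↓25
  @4  [1,1]  acc 41  |  →9  ↓41
  @4  [1,2]  acc 51  |  →8  ↓51

PE[1][2].acc = 51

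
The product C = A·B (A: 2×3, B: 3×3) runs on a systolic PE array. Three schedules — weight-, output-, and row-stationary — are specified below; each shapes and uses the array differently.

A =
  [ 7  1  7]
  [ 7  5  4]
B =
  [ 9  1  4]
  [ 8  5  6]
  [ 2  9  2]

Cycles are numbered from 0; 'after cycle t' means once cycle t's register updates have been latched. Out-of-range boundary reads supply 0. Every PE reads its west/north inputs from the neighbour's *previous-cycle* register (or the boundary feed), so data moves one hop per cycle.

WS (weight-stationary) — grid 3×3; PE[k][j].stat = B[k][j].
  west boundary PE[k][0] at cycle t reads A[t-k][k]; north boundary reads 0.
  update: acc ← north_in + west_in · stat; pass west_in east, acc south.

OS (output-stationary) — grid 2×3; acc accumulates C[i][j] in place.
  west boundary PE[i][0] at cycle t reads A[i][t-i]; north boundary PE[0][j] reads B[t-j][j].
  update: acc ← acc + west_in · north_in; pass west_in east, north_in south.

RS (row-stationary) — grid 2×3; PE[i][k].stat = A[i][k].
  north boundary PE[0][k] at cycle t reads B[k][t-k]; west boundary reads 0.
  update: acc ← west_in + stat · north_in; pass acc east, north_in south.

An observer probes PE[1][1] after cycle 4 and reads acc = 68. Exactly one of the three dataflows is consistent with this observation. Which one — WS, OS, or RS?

dataflow = OS

Under WS (3×3), PE[1][1]:
  [0] (1,1) acc=0 (h:0 v:0)
  [1] (1,1) acc=0 (h:0 v:0)
  [2] (1,1) acc=12 (h:1 v:12)
  [3] (1,1) acc=32 (h:5 v:32)
  [4] (1,1) acc=0 (h:0 v:0)
Under OS (2×3), PE[1][1]:
  [0] (1,1) acc=0 (h:0 v:0)
  [1] (1,1) acc=0 (h:0 v:0)
  [2] (1,1) acc=7 (h:7 v:1)
  [3] (1,1) acc=32 (h:5 v:5)
  [4] (1,1) acc=68 (h:4 v:9)
Under RS (2×3), PE[1][1]:
  [0] (1,1) acc=0 (h:0 v:0)
  [1] (1,1) acc=0 (h:0 v:0)
  [2] (1,1) acc=103 (h:103 v:8)
  [3] (1,1) acc=32 (h:32 v:5)
  [4] (1,1) acc=58 (h:58 v:6)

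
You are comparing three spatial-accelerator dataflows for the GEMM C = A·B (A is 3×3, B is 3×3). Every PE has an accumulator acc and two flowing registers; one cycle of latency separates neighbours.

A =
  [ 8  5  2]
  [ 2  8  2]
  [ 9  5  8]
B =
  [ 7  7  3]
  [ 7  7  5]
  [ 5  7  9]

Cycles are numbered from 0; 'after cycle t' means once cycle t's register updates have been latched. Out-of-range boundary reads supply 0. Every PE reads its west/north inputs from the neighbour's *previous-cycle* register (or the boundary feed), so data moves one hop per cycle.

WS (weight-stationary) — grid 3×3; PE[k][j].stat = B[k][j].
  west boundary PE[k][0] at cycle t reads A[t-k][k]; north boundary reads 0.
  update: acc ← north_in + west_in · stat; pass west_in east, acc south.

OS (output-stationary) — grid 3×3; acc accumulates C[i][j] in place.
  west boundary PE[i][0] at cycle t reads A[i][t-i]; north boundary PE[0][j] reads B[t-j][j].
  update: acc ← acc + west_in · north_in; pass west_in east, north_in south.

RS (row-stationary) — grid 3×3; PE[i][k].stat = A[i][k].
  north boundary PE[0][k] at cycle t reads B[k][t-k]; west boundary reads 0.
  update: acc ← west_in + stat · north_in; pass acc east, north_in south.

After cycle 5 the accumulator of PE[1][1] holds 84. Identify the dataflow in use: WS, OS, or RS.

dataflow = OS

WS (3×3 grid), PE[1][1]:
  t=0 PE[1][1]: acc=0 h=0 v=0
  t=1 PE[1][1]: acc=0 h=0 v=0
  t=2 PE[1][1]: acc=91 h=5 v=91
  t=3 PE[1][1]: acc=70 h=8 v=70
  t=4 PE[1][1]: acc=98 h=5 v=98
  t=5 PE[1][1]: acc=0 h=0 v=0
OS (3×3 grid), PE[1][1]:
  t=0 PE[1][1]: acc=0 h=0 v=0
  t=1 PE[1][1]: acc=0 h=0 v=0
  t=2 PE[1][1]: acc=14 h=2 v=7
  t=3 PE[1][1]: acc=70 h=8 v=7
  t=4 PE[1][1]: acc=84 h=2 v=7
  t=5 PE[1][1]: acc=84 h=0 v=0
RS (3×3 grid), PE[1][1]:
  t=0 PE[1][1]: acc=0 h=0 v=0
  t=1 PE[1][1]: acc=0 h=0 v=0
  t=2 PE[1][1]: acc=70 h=70 v=7
  t=3 PE[1][1]: acc=70 h=70 v=7
  t=4 PE[1][1]: acc=46 h=46 v=5
  t=5 PE[1][1]: acc=0 h=0 v=0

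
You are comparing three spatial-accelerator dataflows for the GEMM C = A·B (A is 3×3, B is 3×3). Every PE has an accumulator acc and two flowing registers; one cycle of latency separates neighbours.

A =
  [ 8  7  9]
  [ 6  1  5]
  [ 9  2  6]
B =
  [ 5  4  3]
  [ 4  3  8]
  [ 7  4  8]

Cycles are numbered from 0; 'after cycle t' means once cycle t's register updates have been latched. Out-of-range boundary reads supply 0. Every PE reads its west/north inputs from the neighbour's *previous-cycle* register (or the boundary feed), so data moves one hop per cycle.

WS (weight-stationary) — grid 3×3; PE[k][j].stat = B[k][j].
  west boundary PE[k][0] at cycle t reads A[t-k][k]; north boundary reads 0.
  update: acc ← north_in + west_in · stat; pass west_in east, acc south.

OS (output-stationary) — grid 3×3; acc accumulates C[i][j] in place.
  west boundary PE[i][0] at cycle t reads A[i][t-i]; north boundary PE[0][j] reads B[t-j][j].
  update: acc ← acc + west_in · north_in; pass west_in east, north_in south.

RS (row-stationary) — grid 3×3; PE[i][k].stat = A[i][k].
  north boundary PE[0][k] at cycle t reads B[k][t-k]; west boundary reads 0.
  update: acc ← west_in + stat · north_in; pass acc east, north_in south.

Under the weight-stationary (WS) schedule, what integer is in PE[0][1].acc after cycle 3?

PE[0][1].acc = 36

Tracing WS — 3×3 array, target PE[0][1]:
  @0  [0,0]  acc 40  |  →8  ↓40
  @0  [0,1]  acc 0  |  →0  ↓0
  @1  [0,0]  acc 30  |  →6  ↓30
  @1  [0,1]  acc 32  |  →8  ↓32
  @2  [0,0]  acc 45  |  →9  ↓45
  @2  [0,1]  acc 24  |  →6  ↓24
  @3  [0,0]  acc 0  |  →0  ↓0
  @3  [0,1]  acc 36  |  →9  ↓36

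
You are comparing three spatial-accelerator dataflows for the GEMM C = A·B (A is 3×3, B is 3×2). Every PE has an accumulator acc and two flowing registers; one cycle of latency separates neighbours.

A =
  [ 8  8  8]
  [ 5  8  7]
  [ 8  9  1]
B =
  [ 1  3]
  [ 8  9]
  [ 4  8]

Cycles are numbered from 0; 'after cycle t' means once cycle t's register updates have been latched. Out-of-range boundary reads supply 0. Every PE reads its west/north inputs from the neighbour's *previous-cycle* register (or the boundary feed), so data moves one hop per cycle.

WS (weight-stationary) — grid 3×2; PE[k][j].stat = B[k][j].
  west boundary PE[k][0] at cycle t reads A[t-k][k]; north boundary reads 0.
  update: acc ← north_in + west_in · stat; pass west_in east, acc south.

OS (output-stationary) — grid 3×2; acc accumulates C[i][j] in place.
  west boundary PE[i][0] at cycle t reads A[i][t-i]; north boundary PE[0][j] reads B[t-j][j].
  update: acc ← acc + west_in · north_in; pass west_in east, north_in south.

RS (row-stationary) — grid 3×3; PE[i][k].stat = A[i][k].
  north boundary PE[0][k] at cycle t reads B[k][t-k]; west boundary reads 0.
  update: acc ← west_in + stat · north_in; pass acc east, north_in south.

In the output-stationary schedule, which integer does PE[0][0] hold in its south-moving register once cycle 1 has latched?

register = 8

Tracing OS — 3×2 array, target PE[0][0]:
  step 0 · PE0,0: acc=8; fwd→8 fwd↓1
  step 1 · PE0,0: acc=72; fwd→8 fwd↓8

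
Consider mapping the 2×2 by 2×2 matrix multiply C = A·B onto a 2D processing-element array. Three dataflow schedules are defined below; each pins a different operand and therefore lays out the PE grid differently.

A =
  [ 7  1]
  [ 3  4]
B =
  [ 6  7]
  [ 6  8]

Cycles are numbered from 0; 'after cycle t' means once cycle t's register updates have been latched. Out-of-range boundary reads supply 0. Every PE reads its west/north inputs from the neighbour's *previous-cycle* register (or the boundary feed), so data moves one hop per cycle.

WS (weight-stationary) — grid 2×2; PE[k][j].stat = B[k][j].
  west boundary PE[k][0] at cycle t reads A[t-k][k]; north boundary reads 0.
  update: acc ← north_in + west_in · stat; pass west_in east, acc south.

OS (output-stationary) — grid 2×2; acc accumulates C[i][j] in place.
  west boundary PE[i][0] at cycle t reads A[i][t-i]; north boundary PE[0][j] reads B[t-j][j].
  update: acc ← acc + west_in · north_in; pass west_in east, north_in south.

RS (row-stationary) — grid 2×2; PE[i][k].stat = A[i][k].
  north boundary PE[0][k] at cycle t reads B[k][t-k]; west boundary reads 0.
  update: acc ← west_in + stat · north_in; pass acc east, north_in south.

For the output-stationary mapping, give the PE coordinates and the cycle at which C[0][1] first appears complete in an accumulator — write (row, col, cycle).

OS — PE[0][1] is where C[0][1] collects:
  @0  [0,1]  acc 0  |  →0  ↓0
  @1  [0,1]  acc 49  |  →7  ↓7
  @2  [0,1]  acc 57  |  →1  ↓8

(row, col, cycle) = (0, 1, 2)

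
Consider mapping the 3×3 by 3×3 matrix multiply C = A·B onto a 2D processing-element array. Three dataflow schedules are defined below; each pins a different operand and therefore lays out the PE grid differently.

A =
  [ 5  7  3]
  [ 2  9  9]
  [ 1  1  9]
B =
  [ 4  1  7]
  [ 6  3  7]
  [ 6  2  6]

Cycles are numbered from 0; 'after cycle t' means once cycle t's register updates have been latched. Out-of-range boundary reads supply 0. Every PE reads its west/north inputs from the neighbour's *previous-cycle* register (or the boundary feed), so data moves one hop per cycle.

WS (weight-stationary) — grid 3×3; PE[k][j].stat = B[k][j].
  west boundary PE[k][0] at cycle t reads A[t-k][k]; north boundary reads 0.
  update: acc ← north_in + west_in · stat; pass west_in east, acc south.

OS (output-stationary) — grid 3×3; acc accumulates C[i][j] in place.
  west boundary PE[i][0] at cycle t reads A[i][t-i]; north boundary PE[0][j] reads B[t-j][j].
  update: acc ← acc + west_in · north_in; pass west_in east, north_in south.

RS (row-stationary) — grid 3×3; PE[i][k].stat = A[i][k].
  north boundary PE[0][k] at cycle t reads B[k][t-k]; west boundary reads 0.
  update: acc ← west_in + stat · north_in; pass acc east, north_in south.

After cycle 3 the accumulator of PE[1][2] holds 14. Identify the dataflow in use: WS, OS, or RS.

Under WS (3×3), PE[1][2]:
  @0  [1,2]  acc 0  |  →0  ↓0
  @1  [1,2]  acc 0  |  →0  ↓0
  @2  [1,2]  acc 0  |  →0  ↓0
  @3  [1,2]  acc 84  |  →7  ↓84
Under OS (3×3), PE[1][2]:
  @0  [1,2]  acc 0  |  →0  ↓0
  @1  [1,2]  acc 0  |  →0  ↓0
  @2  [1,2]  acc 0  |  →0  ↓0
  @3  [1,2]  acc 14  |  →2  ↓7
Under RS (3×3), PE[1][2]:
  @0  [1,2]  acc 0  |  →0  ↓0
  @1  [1,2]  acc 0  |  →0  ↓0
  @2  [1,2]  acc 0  |  →0  ↓0
  @3  [1,2]  acc 116  |  →116  ↓6

dataflow = OS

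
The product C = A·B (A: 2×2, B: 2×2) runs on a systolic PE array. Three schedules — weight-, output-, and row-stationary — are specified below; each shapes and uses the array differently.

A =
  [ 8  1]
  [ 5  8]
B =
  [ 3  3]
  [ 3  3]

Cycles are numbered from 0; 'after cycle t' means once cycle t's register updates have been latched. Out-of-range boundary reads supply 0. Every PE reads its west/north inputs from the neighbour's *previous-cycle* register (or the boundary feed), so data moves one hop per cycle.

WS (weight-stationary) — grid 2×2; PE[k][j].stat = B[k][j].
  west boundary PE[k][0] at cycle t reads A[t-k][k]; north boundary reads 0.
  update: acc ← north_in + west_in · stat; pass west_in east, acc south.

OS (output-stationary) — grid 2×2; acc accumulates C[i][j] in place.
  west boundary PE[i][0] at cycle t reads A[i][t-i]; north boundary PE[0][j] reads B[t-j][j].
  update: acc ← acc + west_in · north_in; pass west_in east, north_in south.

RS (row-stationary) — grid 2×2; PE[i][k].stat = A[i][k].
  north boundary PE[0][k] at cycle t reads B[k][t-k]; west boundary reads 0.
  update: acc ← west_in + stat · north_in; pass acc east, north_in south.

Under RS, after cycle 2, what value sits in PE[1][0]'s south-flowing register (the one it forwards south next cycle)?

register = 3

RS 2×2: PE[1][0] cycle-by-cycle (with neighbour feeds):
  t=0 PE[0][0]: acc=24 h=24 v=3
  t=0 PE[1][0]: acc=0 h=0 v=0
  t=1 PE[0][0]: acc=24 h=24 v=3
  t=1 PE[1][0]: acc=15 h=15 v=3
  t=2 PE[0][0]: acc=0 h=0 v=0
  t=2 PE[1][0]: acc=15 h=15 v=3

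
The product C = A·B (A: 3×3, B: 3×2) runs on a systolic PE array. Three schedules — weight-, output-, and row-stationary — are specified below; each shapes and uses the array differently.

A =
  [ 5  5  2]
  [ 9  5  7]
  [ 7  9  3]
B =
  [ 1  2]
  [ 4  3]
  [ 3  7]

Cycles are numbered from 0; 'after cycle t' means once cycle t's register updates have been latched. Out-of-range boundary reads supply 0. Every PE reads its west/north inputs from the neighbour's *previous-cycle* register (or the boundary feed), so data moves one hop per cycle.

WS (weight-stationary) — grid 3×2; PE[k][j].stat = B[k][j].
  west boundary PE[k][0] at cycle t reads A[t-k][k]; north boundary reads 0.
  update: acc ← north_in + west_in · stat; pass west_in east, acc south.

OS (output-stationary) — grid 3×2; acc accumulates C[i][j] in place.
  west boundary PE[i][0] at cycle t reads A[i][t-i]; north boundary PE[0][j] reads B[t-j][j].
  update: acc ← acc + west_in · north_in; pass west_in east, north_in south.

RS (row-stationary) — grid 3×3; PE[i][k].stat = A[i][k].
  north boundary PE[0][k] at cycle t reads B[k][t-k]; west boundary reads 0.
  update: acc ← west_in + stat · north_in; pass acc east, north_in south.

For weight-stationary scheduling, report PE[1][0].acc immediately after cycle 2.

PE[1][0].acc = 29

Tracing WS — 3×2 array, target PE[1][0]:
  cycle 0: PE[0][0] → acc 5, east 5, south 5
  cycle 0: PE[1][0] → acc 0, east 0, south 0
  cycle 1: PE[0][0] → acc 9, east 9, south 9
  cycle 1: PE[1][0] → acc 25, east 5, south 25
  cycle 2: PE[0][0] → acc 7, east 7, south 7
  cycle 2: PE[1][0] → acc 29, east 5, south 29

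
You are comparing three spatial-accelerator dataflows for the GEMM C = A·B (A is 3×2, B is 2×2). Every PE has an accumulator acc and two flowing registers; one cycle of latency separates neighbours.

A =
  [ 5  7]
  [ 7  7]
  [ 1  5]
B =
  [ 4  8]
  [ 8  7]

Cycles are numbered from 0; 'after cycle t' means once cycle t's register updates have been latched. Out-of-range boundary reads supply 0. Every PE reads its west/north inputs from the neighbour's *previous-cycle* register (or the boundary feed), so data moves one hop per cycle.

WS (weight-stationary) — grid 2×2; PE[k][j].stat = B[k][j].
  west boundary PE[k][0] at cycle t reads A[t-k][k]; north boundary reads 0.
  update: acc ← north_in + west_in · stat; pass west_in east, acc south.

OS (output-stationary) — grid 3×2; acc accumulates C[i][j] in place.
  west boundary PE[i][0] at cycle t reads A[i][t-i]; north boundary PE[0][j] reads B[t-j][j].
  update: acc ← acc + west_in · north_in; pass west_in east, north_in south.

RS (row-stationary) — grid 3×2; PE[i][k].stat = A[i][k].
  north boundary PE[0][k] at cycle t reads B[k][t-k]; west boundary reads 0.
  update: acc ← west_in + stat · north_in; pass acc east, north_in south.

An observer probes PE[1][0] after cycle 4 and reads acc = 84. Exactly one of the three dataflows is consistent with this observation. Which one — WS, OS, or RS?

WS [2×2] PE[1][0] across cycles:
  [0] (1,0) acc=0 (h:0 v:0)
  [1] (1,0) acc=76 (h:7 v:76)
  [2] (1,0) acc=84 (h:7 v:84)
  [3] (1,0) acc=44 (h:5 v:44)
  [4] (1,0) acc=0 (h:0 v:0)
OS [3×2] PE[1][0] across cycles:
  [0] (1,0) acc=0 (h:0 v:0)
  [1] (1,0) acc=28 (h:7 v:4)
  [2] (1,0) acc=84 (h:7 v:8)
  [3] (1,0) acc=84 (h:0 v:0)
  [4] (1,0) acc=84 (h:0 v:0)
RS [3×2] PE[1][0] across cycles:
  [0] (1,0) acc=0 (h:0 v:0)
  [1] (1,0) acc=28 (h:28 v:4)
  [2] (1,0) acc=56 (h:56 v:8)
  [3] (1,0) acc=0 (h:0 v:0)
  [4] (1,0) acc=0 (h:0 v:0)

dataflow = OS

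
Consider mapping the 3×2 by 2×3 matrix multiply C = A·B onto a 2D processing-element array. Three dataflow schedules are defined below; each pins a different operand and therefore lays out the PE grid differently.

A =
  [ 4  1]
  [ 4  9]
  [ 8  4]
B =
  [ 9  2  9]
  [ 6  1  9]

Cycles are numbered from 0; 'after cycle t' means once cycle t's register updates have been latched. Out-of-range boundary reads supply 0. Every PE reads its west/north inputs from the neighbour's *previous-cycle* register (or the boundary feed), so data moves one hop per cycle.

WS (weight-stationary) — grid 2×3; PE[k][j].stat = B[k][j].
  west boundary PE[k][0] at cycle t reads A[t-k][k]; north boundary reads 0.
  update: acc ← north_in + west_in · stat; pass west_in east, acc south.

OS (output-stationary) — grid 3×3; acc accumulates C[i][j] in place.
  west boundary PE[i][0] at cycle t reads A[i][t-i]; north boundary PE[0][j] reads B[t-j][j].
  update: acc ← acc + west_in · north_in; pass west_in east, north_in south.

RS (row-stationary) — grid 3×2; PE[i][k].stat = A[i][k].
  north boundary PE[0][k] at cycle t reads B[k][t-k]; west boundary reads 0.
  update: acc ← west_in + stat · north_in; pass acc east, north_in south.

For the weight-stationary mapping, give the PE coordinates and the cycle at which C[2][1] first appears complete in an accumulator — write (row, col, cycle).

Under WS, C[2][1] lands at PE[1][1]:
  @0  [1,1]  acc 0  |  →0  ↓0
  @1  [1,1]  acc 0  |  →0  ↓0
  @2  [1,1]  acc 9  |  →1  ↓9
  @3  [1,1]  acc 17  |  →9  ↓17
  @4  [1,1]  acc 20  |  →4  ↓20

(row, col, cycle) = (1, 1, 4)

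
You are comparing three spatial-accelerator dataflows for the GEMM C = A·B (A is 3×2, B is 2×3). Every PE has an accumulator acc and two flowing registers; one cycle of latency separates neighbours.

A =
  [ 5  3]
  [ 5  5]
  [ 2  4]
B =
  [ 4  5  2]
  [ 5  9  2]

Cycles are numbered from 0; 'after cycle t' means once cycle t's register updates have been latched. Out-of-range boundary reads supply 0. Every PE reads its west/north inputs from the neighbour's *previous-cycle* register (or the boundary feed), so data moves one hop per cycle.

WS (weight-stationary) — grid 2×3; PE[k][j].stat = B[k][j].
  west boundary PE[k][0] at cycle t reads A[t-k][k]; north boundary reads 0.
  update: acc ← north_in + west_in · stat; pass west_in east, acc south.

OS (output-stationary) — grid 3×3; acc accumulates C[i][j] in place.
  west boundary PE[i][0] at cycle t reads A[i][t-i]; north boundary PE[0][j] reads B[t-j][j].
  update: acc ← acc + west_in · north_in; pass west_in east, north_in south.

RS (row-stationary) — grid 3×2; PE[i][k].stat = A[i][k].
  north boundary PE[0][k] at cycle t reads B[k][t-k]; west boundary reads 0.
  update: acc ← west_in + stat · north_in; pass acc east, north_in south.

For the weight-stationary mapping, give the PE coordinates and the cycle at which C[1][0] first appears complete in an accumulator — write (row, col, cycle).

Under WS, C[1][0] lands at PE[1][0]:
  step 0 · PE1,0: acc=0; fwd→0 fwd↓0
  step 1 · PE1,0: acc=35; fwd→3 fwd↓35
  step 2 · PE1,0: acc=45; fwd→5 fwd↓45

(row, col, cycle) = (1, 0, 2)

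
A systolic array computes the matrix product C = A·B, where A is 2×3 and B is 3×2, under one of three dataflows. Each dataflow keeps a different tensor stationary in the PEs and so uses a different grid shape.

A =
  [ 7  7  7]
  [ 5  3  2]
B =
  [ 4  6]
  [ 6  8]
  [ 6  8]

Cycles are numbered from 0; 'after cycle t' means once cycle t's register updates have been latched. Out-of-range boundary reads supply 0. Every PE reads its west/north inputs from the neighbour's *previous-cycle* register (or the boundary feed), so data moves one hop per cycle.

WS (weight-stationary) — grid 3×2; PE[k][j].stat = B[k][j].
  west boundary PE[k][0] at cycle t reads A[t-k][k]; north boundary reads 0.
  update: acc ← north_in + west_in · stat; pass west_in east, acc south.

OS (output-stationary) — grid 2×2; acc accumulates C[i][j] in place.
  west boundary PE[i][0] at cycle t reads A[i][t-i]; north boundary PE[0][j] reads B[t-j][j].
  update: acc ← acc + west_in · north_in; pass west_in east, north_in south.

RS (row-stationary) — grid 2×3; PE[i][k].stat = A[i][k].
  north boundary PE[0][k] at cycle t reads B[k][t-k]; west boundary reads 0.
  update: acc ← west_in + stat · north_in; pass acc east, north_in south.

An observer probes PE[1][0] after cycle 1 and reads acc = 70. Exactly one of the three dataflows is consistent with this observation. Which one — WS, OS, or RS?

dataflow = WS

WS (3×2 grid), PE[1][0]:
  after 0 — PE[1][0] acc=0, pass-E 0, pass-S 0
  after 1 — PE[1][0] acc=70, pass-E 7, pass-S 70
OS (2×2 grid), PE[1][0]:
  after 0 — PE[1][0] acc=0, pass-E 0, pass-S 0
  after 1 — PE[1][0] acc=20, pass-E 5, pass-S 4
RS (2×3 grid), PE[1][0]:
  after 0 — PE[1][0] acc=0, pass-E 0, pass-S 0
  after 1 — PE[1][0] acc=20, pass-E 20, pass-S 4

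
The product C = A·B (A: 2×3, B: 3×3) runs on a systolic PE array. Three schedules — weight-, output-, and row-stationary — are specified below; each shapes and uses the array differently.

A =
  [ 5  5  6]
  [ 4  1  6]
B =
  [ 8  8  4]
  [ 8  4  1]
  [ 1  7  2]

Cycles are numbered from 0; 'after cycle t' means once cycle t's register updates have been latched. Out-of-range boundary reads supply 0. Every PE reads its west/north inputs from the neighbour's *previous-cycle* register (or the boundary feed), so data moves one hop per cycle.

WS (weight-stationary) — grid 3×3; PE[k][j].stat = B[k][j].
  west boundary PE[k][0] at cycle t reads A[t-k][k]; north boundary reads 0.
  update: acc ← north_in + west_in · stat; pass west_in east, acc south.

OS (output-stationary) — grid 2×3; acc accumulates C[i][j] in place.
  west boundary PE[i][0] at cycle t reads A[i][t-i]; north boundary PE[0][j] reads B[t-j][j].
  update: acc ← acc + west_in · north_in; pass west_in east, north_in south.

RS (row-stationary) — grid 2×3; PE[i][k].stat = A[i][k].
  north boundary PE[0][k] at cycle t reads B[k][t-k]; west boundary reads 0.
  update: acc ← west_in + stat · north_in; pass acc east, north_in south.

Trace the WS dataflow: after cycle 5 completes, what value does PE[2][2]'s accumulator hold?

PE[2][2].acc = 29

WS 3×3: PE[2][2] cycle-by-cycle (with neighbour feeds):
  cycle 0: PE[1][2] → acc 0, east 0, south 0
  cycle 0: PE[2][1] → acc 0, east 0, south 0
  cycle 0: PE[2][2] → acc 0, east 0, south 0
  cycle 1: PE[1][2] → acc 0, east 0, south 0
  cycle 1: PE[2][1] → acc 0, east 0, south 0
  cycle 1: PE[2][2] → acc 0, east 0, south 0
  cycle 2: PE[1][2] → acc 0, east 0, south 0
  cycle 2: PE[2][1] → acc 0, east 0, south 0
  cycle 2: PE[2][2] → acc 0, east 0, south 0
  cycle 3: PE[1][2] → acc 25, east 5, south 25
  cycle 3: PE[2][1] → acc 102, east 6, south 102
  cycle 3: PE[2][2] → acc 0, east 0, south 0
  cycle 4: PE[1][2] → acc 17, east 1, south 17
  cycle 4: PE[2][1] → acc 78, east 6, south 78
  cycle 4: PE[2][2] → acc 37, east 6, south 37
  cycle 5: PE[1][2] → acc 0, east 0, south 0
  cycle 5: PE[2][1] → acc 0, east 0, south 0
  cycle 5: PE[2][2] → acc 29, east 6, south 29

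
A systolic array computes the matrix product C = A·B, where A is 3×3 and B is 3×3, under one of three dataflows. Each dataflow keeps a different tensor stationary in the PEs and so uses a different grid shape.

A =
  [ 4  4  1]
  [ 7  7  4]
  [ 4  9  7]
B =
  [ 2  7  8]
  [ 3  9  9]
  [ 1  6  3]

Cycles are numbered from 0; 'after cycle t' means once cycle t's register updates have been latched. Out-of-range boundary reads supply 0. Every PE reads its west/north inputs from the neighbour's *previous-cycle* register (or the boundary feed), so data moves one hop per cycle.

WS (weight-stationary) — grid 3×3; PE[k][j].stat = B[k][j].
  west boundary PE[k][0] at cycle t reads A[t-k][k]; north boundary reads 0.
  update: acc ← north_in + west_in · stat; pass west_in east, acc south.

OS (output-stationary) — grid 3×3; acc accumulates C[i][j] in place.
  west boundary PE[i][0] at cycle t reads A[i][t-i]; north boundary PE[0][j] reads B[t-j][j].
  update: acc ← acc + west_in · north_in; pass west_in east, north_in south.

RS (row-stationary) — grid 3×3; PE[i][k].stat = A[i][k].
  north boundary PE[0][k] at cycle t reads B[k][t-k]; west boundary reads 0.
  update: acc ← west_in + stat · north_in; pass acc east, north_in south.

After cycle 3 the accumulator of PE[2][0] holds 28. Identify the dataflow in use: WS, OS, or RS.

dataflow = RS

Under WS (3×3), PE[2][0]:
  after 0 — PE[2][0] acc=0, pass-E 0, pass-S 0
  after 1 — PE[2][0] acc=0, pass-E 0, pass-S 0
  after 2 — PE[2][0] acc=21, pass-E 1, pass-S 21
  after 3 — PE[2][0] acc=39, pass-E 4, pass-S 39
Under OS (3×3), PE[2][0]:
  after 0 — PE[2][0] acc=0, pass-E 0, pass-S 0
  after 1 — PE[2][0] acc=0, pass-E 0, pass-S 0
  after 2 — PE[2][0] acc=8, pass-E 4, pass-S 2
  after 3 — PE[2][0] acc=35, pass-E 9, pass-S 3
Under RS (3×3), PE[2][0]:
  after 0 — PE[2][0] acc=0, pass-E 0, pass-S 0
  after 1 — PE[2][0] acc=0, pass-E 0, pass-S 0
  after 2 — PE[2][0] acc=8, pass-E 8, pass-S 2
  after 3 — PE[2][0] acc=28, pass-E 28, pass-S 7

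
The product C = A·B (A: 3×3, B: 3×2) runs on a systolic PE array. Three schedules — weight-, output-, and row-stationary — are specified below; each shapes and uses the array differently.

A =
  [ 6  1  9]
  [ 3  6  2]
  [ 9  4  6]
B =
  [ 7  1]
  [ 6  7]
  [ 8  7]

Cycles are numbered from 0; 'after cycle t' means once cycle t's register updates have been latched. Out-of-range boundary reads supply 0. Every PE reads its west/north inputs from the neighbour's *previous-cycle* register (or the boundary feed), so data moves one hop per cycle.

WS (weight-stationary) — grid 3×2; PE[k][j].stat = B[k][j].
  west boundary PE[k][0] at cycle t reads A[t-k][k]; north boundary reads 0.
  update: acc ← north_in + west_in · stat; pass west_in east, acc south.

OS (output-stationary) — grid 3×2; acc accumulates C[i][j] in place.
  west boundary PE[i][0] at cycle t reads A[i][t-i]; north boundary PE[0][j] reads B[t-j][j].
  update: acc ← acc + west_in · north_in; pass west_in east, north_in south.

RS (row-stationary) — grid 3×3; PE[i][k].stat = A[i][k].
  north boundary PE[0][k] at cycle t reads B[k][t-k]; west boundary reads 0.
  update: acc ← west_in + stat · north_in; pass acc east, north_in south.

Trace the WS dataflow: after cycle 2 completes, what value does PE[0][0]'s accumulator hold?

WS on a 3×2 grid — tracing PE[0][0] and its feeders:
  step 0 · PE0,0: acc=42; fwd→6 fwd↓42
  step 1 · PE0,0: acc=21; fwd→3 fwd↓21
  step 2 · PE0,0: acc=63; fwd→9 fwd↓63

PE[0][0].acc = 63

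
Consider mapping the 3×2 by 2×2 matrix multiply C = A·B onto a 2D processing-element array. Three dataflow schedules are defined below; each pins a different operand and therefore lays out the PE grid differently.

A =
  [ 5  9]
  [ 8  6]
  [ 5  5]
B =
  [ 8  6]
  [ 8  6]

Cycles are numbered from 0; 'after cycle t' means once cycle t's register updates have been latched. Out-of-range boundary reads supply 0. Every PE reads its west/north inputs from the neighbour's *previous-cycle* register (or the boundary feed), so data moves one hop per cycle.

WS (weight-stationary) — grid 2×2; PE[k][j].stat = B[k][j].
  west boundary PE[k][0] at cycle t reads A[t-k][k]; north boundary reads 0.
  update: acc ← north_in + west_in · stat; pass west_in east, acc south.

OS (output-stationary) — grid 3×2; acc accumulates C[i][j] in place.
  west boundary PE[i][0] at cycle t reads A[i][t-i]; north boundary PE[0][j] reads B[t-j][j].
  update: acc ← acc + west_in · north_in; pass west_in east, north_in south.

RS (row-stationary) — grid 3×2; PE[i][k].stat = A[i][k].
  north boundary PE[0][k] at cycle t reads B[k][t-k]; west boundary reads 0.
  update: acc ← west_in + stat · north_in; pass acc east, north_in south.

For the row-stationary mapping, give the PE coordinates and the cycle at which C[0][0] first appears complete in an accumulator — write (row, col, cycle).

RS: C[0][0] accumulates in PE[0][1]:
  c0 r0c1: 0 / 0 / 0
  c1 r0c1: 112 / 112 / 8

(row, col, cycle) = (0, 1, 1)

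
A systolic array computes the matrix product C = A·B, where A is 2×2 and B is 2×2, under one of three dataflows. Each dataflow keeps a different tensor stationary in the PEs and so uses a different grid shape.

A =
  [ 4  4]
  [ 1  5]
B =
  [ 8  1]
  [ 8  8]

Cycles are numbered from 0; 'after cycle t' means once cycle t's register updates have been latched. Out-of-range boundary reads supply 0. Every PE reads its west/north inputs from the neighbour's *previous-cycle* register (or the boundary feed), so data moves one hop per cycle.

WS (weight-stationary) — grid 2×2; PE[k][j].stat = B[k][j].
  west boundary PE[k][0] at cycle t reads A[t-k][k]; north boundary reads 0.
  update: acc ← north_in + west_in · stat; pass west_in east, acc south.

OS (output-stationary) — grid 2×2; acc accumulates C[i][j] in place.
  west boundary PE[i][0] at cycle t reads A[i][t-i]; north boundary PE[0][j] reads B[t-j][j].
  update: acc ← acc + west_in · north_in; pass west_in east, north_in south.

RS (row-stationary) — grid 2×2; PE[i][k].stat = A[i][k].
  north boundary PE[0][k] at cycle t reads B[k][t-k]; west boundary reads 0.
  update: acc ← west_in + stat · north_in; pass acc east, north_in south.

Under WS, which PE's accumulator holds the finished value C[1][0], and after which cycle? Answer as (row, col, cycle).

(row, col, cycle) = (1, 0, 2)

WS — PE[1][0] is where C[1][0] collects:
  c0 r1c0: 0 / 0 / 0
  c1 r1c0: 64 / 4 / 64
  c2 r1c0: 48 / 5 / 48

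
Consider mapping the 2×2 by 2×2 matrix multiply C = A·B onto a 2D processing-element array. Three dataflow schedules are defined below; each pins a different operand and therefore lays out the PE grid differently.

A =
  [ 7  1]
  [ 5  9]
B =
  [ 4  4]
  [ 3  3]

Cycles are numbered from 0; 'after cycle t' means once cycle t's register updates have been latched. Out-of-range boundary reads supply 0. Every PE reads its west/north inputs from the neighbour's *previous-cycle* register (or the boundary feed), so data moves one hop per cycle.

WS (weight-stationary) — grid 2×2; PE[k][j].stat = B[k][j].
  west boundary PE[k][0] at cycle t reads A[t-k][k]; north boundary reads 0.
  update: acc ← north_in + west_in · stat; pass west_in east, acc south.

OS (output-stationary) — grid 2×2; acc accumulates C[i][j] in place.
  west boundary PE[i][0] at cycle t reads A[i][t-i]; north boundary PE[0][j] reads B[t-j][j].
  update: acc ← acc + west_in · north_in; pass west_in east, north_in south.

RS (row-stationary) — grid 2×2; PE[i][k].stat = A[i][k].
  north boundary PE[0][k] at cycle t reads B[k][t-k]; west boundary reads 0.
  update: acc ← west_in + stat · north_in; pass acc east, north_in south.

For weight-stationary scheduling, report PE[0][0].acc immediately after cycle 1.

PE[0][0].acc = 20

WS (2×2). Following PE[0][0] plus its west/north inputs:
  after 0 — PE[0][0] acc=28, pass-E 7, pass-S 28
  after 1 — PE[0][0] acc=20, pass-E 5, pass-S 20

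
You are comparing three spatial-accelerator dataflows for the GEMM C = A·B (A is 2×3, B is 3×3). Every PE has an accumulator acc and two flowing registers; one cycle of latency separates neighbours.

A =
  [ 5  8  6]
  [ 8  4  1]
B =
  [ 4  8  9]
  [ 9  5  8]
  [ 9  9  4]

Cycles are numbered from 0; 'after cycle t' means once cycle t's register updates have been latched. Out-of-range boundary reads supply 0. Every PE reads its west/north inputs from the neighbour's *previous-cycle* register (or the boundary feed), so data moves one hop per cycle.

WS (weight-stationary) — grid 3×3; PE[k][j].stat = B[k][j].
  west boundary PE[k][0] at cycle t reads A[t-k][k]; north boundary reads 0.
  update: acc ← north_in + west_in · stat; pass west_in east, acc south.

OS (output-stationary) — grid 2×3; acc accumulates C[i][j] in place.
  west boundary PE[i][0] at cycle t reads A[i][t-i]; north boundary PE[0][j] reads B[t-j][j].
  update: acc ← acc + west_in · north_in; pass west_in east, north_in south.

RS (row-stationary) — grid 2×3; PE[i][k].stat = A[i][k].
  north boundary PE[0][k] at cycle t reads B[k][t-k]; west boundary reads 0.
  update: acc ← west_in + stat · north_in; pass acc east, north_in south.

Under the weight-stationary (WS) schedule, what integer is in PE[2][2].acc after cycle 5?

PE[2][2].acc = 108

Tracing WS — 3×3 array, target PE[2][2]:
  t=0 PE[1][2]: acc=0 h=0 v=0
  t=0 PE[2][1]: acc=0 h=0 v=0
  t=0 PE[2][2]: acc=0 h=0 v=0
  t=1 PE[1][2]: acc=0 h=0 v=0
  t=1 PE[2][1]: acc=0 h=0 v=0
  t=1 PE[2][2]: acc=0 h=0 v=0
  t=2 PE[1][2]: acc=0 h=0 v=0
  t=2 PE[2][1]: acc=0 h=0 v=0
  t=2 PE[2][2]: acc=0 h=0 v=0
  t=3 PE[1][2]: acc=109 h=8 v=109
  t=3 PE[2][1]: acc=134 h=6 v=134
  t=3 PE[2][2]: acc=0 h=0 v=0
  t=4 PE[1][2]: acc=104 h=4 v=104
  t=4 PE[2][1]: acc=93 h=1 v=93
  t=4 PE[2][2]: acc=133 h=6 v=133
  t=5 PE[1][2]: acc=0 h=0 v=0
  t=5 PE[2][1]: acc=0 h=0 v=0
  t=5 PE[2][2]: acc=108 h=1 v=108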